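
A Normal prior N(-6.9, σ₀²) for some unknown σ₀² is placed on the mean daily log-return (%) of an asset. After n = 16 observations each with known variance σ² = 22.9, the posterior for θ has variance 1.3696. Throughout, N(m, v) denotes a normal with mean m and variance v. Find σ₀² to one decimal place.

σ₀² = 31.8

For the Normal–Normal model with known σ², precisions add: τ_n = τ₀ + n/σ².
So 1/σ₀² = 1/1.3696 − 16/22.9 = 0.730140 − 0.698690 = 0.031450.
Hence σ₀² = 1/0.031450 ≈ 31.8.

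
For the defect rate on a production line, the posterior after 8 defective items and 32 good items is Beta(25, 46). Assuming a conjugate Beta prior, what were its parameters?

Beta(17, 14)

Beta is conjugate to the binomial likelihood: posterior = Beta(a+s, b+f).
So a = 25 − 8 = 17 and b = 46 − 32 = 14.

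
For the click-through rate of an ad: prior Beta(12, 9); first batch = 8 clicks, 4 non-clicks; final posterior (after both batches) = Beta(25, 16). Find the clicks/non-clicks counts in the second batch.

Because Beta–binomial updating is additive in the counts, the combined data contributed (α_post−α_prior, β_post−β_prior) successes and failures.
Total across both batches: 25−12=13 clicks, 16−9=7 non-clicks.
Subtract the first batch: 13−8=5 clicks and 7−4=3 non-clicks.

5 clicks and 3 non-clicks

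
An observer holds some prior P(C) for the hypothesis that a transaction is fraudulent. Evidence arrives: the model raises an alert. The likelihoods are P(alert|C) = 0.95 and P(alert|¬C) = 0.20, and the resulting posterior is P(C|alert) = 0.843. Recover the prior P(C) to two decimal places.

Bayes' rule in odds form gives O(C|E) = O(C)·[P(E|C)/P(E|¬C)], hence O(C) = O(C|E)/LR.
Posterior odds = 0.843/(1−0.843) = 5.3694. LR = 0.95/0.20 = 4.7500.
Prior odds = 5.3694/4.7500 = 1.1304, so P(C) = 1.1304/(1+1.1304) ≈ 0.53.

P(C) = 0.53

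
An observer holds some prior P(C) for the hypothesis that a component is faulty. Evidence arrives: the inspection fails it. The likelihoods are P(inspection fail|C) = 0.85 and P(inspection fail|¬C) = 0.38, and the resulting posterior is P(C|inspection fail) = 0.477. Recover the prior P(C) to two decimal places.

P(C) = 0.29

In odds form, posterior odds = prior odds × likelihood ratio, so prior odds = posterior odds ÷ LR.
Posterior odds = 0.477/(1−0.477) = 0.9120. LR = 0.85/0.38 = 2.2368.
Prior odds = 0.9120/2.2368 = 0.4077, so P(C) = 0.4077/(1+0.4077) ≈ 0.29.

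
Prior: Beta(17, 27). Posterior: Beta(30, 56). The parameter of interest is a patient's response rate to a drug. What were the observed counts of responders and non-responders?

13 responders and 29 non-responders

Beta is conjugate to the binomial likelihood: posterior = Beta(α+s, β+f).
Match parameters: s=30−17=13, f=56−27=29.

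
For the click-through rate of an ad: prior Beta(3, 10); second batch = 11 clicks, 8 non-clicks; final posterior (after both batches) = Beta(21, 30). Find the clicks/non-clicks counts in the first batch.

Because Beta–binomial updating is additive in the counts, the combined data contributed (α_post−α_prior, β_post−β_prior) successes and failures.
Total across both batches: 21−3=18 clicks, 30−10=20 non-clicks.
Subtract the second batch: 18−11=7 clicks and 20−8=12 non-clicks.

7 clicks and 12 non-clicks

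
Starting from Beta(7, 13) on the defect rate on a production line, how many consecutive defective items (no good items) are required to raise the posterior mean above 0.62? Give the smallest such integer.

k = 15

After k defective items and 0 good items the posterior is Beta(7+k, 13), with mean (7+k)/(7+13+k).
Set (7+k)/(20+k) > 0.62 and solve: k > (0.62·20 − 7)/(1 − 0.62) = 14.211.
The smallest integer exceeding 14.211 is 15, and checking k=15: (22)/(35) = 0.6286 > 0.62.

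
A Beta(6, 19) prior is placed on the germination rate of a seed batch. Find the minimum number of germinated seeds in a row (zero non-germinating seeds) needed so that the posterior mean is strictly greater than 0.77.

k = 58

After k germinated seeds and 0 non-germinating seeds the posterior is Beta(6+k, 19), with mean (6+k)/(6+19+k).
Set (6+k)/(25+k) > 0.77 and solve: k > (0.77·25 − 6)/(1 − 0.77) = 57.609.
The smallest integer exceeding 57.609 is 58.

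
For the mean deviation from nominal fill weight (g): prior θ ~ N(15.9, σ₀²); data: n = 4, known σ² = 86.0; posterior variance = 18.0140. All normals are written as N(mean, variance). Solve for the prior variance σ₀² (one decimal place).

σ₀² = 111.1

Posterior precision equals prior precision plus data precision: 1/σ_n² = 1/σ₀² + n/σ².
So 1/σ₀² = 1/18.0140 − 4/86.0 = 0.055512 − 0.046512 = 0.009000.
Hence σ₀² = 1/0.009000 ≈ 111.1.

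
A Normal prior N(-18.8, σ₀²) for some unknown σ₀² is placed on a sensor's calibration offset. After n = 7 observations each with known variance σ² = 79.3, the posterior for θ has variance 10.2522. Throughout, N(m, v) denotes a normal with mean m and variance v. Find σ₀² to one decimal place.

Posterior precision equals prior precision plus data precision: 1/σ_n² = 1/σ₀² + n/σ².
So 1/σ₀² = 1/10.2522 − 7/79.3 = 0.097540 − 0.088272 = 0.009268.
Hence σ₀² = 1/0.009268 ≈ 107.9.

σ₀² = 107.9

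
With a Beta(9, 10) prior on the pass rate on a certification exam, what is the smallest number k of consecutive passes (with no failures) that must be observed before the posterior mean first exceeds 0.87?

k = 58

After k passes and 0 failures the posterior is Beta(9+k, 10), with mean (9+k)/(9+10+k).
Set (9+k)/(19+k) > 0.87 and solve: k > (0.87·19 − 9)/(1 − 0.87) = 57.923.
The smallest integer exceeding 57.923 is 58, and checking k=58: (67)/(77) = 0.8701 > 0.87.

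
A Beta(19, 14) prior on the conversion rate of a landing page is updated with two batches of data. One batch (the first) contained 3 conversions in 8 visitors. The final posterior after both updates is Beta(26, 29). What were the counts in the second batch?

4 conversions and 10 bounces

Sequential conjugate updates are equivalent to a single update on the pooled data, so total successes = posterior α − prior α and total failures = posterior β − prior β.
Total across both batches: 26−19=7 conversions, 29−14=15 bounces.
Subtract the first batch: 7−3=4 conversions and 15−5=10 bounces.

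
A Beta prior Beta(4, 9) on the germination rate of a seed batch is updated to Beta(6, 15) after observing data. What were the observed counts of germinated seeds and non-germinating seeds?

Beta is conjugate to the binomial likelihood: posterior = Beta(a+s, b+f).
So s = 6 − 4 = 2 and f = 15 − 9 = 6.

2 germinated seeds and 6 non-germinating seeds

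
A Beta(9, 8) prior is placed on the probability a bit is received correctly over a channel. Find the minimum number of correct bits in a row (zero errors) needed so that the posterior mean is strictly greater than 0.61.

After k correct bits and 0 errors the posterior is Beta(9+k, 8), with mean (9+k)/(9+8+k).
Set (9+k)/(17+k) > 0.61 and solve: k > (0.61·17 − 9)/(1 − 0.61) = 3.513.
The smallest integer exceeding 3.513 is 4, and checking k=4: (13)/(21) = 0.6190 > 0.61.

k = 4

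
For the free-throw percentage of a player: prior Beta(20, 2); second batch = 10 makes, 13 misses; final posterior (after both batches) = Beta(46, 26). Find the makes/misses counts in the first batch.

16 makes and 11 misses

Sequential conjugate updates are equivalent to a single update on the pooled data, so total successes = posterior α − prior α and total failures = posterior β − prior β.
Total across both batches: 46−20=26 makes, 26−2=24 misses.
Subtract the second batch: 26−10=16 makes and 24−13=11 misses.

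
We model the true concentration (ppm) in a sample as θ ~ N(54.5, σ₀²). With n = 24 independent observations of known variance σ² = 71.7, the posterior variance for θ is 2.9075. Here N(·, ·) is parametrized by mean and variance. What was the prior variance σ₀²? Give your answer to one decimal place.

For the Normal–Normal model with known σ², precisions add: τ_n = τ₀ + n/σ².
So 1/σ₀² = 1/2.9075 − 24/71.7 = 0.343938 − 0.334728 = 0.009210.
Hence σ₀² = 1/0.009210 ≈ 108.6.

σ₀² = 108.6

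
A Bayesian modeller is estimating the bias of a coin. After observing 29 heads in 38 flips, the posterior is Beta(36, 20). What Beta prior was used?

Beta(7, 11)

A Beta(a, b) prior with s successes and f failures in binomial data gives a Beta(a+s, b+f) posterior.
Subtract the data counts: 36−29=7, 20−9=11.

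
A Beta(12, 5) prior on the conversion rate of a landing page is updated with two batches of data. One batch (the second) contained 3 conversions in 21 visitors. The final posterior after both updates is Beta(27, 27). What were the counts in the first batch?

12 conversions and 4 bounces

Sequential conjugate updates are equivalent to a single update on the pooled data, so total successes = posterior α − prior α and total failures = posterior β − prior β.
Total across both batches: 27−12=15 conversions, 27−5=22 bounces.
Subtract the second batch: 15−3=12 conversions and 22−18=4 bounces.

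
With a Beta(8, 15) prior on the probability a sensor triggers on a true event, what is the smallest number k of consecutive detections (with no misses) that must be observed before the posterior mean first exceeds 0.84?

After k detections and 0 misses the posterior is Beta(8+k, 15), with mean (8+k)/(8+15+k).
Set (8+k)/(23+k) > 0.84 and solve: k > (0.84·23 − 8)/(1 − 0.84) = 70.750.
The smallest integer exceeding 70.750 is 71.

k = 71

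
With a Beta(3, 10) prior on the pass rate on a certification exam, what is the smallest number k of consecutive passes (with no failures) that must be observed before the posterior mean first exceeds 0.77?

k = 31

After k passes and 0 failures the posterior is Beta(3+k, 10), with mean (3+k)/(3+10+k).
Set (3+k)/(13+k) > 0.77 and solve: k > (0.77·13 − 3)/(1 − 0.77) = 30.478.
The smallest integer exceeding 30.478 is 31, and checking k=31: (34)/(44) = 0.7727 > 0.77.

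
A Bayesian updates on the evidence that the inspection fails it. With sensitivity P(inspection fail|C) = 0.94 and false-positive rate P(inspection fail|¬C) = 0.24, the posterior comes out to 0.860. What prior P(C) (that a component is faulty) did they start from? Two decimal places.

P(C) = 0.61

In odds form, posterior odds = prior odds × likelihood ratio, so prior odds = posterior odds ÷ LR.
Posterior odds = 0.860/(1−0.860) = 6.1429. LR = 0.94/0.24 = 3.9167.
Prior odds = 6.1429/3.9167 = 1.5684, so P(C) = 1.5684/(1+1.5684) ≈ 0.61.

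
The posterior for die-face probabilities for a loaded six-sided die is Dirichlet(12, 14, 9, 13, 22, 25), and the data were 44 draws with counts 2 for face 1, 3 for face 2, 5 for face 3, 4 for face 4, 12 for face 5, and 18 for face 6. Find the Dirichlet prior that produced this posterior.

For a Dirichlet(α) prior with multinomial counts c, the posterior is Dirichlet(α + c) componentwise.
Subtract each count from the matching posterior parameter: 12−2=10, 14−3=11, 9−5=4, 13−4=9, 22−12=10, 25−18=7.

Dirichlet(10, 11, 4, 9, 10, 7)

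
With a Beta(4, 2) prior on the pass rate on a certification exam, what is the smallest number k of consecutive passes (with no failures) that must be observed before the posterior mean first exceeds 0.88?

k = 11

After k passes and 0 failures the posterior is Beta(4+k, 2), with mean (4+k)/(4+2+k).
Set (4+k)/(6+k) > 0.88 and solve: k > (0.88·6 − 4)/(1 − 0.88) = 10.667.
The smallest integer exceeding 10.667 is 11.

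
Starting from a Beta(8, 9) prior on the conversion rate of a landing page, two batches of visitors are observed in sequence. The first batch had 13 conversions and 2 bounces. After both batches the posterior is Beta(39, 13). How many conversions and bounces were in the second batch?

Because Beta–binomial updating is additive in the counts, the combined data contributed (α_post−α_prior, β_post−β_prior) successes and failures.
Total across both batches: 39−8=31 conversions, 13−9=4 bounces.
Subtract the first batch: 31−13=18 conversions and 4−2=2 bounces.

18 conversions and 2 bounces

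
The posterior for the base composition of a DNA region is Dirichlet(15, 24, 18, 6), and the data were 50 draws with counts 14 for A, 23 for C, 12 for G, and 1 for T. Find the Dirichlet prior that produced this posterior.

Dirichlet(1, 1, 6, 5)

For a Dirichlet(α) prior with multinomial counts c, the posterior is Dirichlet(α + c) componentwise.
Subtract each count from the matching posterior parameter: 15−14=1, 24−23=1, 18−12=6, 6−1=5.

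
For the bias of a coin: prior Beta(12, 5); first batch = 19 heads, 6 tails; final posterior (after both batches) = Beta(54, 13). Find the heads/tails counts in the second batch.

23 heads and 2 tails

Sequential conjugate updates are equivalent to a single update on the pooled data, so total successes = posterior α − prior α and total failures = posterior β − prior β.
Total across both batches: 54−12=42 heads, 13−5=8 tails.
Subtract the first batch: 42−19=23 heads and 8−6=2 tails.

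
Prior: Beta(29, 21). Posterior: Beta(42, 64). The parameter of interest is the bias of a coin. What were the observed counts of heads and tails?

13 heads and 43 tails

Beta is conjugate to the binomial likelihood: posterior = Beta(α+s, β+f).
So s = 42 − 29 = 13 and f = 64 − 21 = 43.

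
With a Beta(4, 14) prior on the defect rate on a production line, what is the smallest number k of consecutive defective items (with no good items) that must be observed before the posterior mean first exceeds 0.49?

After k defective items and 0 good items the posterior is Beta(4+k, 14), with mean (4+k)/(4+14+k).
Set (4+k)/(18+k) > 0.49 and solve: k > (0.49·18 − 4)/(1 − 0.49) = 9.451.
The smallest integer exceeding 9.451 is 10, and checking k=10: (14)/(28) = 0.5000 > 0.49.

k = 10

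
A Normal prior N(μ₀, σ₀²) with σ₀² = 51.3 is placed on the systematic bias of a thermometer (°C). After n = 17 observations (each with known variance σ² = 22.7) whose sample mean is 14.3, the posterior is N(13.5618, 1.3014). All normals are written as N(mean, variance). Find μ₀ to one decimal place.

μ₀ = -14.8

The posterior mean is a precision-weighted average: μ_n = (τ₀μ₀ + τ_data·x̄)/(τ₀+τ_data), with τ₀=1/σ₀² and τ_data=n/σ².
Here τ₀ = 1/51.3 = 0.019493 and τ_data = 17/22.7 = 0.748899, so τ_n = 0.768392.
Rearranging for μ₀: μ₀ = (μ_n·τ_n − τ_data·x̄)/τ₀ = (13.5618·0.768392 − 0.748899·14.3) / 0.019493 = -0.288477/0.019493 ≈ -14.8.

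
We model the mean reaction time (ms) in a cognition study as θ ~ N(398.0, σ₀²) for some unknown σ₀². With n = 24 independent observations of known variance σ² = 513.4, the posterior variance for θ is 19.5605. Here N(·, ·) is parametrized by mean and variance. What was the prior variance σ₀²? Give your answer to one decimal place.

Posterior precision equals prior precision plus data precision: 1/σ_n² = 1/σ₀² + n/σ².
So 1/σ₀² = 1/19.5605 − 24/513.4 = 0.051123 − 0.046747 = 0.004376.
Hence σ₀² = 1/0.004376 ≈ 228.5.

σ₀² = 228.5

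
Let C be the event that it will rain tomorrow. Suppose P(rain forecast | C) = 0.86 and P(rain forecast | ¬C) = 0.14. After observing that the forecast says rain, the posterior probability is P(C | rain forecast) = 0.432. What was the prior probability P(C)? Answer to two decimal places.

Bayes' rule in odds form gives O(C|E) = O(C)·[P(E|C)/P(E|¬C)], hence O(C) = O(C|E)/LR.
Posterior odds = 0.432/(1−0.432) = 0.7606. LR = 0.86/0.14 = 6.1429.
Prior odds = 0.7606/6.1429 = 0.1238, so P(C) = 0.1238/(1+0.1238) ≈ 0.11.

P(C) = 0.11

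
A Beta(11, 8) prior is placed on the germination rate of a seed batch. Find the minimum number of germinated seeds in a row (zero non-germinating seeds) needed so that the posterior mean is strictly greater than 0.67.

After k germinated seeds and 0 non-germinating seeds the posterior is Beta(11+k, 8), with mean (11+k)/(11+8+k).
Set (11+k)/(19+k) > 0.67 and solve: k > (0.67·19 − 11)/(1 − 0.67) = 5.242.
The smallest integer exceeding 5.242 is 6, and checking k=6: (17)/(25) = 0.6800 > 0.67.

k = 6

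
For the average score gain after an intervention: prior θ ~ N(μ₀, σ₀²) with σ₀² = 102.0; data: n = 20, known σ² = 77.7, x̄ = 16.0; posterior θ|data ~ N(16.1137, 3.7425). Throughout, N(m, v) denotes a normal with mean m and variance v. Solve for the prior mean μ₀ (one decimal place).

μ₀ = 19.1

The posterior mean is a precision-weighted average: μ_n = (τ₀μ₀ + τ_data·x̄)/(τ₀+τ_data), with τ₀=1/σ₀² and τ_data=n/σ².
Here τ₀ = 1/102.0 = 0.009804 and τ_data = 20/77.7 = 0.257400, so τ_n = 0.267204.
Rearranging for μ₀: μ₀ = (μ_n·τ_n − τ_data·x̄)/τ₀ = (16.1137·0.267204 − 0.257400·16.0) / 0.009804 = 0.187245/0.009804 ≈ 19.1.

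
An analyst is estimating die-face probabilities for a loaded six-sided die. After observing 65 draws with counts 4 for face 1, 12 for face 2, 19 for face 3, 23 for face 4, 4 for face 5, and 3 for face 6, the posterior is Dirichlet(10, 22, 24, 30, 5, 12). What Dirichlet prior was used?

Dirichlet(6, 10, 5, 7, 1, 9)

For a Dirichlet(α) prior with multinomial counts c, the posterior is Dirichlet(α + c) componentwise.
Subtract each count from the matching posterior parameter: 10−4=6, 22−12=10, 24−19=5, 30−23=7, 5−4=1, 12−3=9.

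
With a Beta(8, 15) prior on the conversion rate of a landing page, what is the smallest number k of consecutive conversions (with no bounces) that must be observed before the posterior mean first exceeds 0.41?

After k conversions and 0 bounces the posterior is Beta(8+k, 15), with mean (8+k)/(8+15+k).
Set (8+k)/(23+k) > 0.41 and solve: k > (0.41·23 − 8)/(1 − 0.41) = 2.424.
The smallest integer exceeding 2.424 is 3, and checking k=3: (11)/(26) = 0.4231 > 0.41.

k = 3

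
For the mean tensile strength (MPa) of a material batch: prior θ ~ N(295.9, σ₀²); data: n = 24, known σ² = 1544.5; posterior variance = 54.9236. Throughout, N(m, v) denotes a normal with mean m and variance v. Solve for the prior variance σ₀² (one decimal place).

σ₀² = 374.8

For the Normal–Normal model with known σ², precisions add: τ_n = τ₀ + n/σ².
So 1/σ₀² = 1/54.9236 − 24/1544.5 = 0.018207 − 0.015539 = 0.002668.
Hence σ₀² = 1/0.002668 ≈ 374.8.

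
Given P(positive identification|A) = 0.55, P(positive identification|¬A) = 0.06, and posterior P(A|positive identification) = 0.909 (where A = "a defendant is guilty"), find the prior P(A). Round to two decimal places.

Bayes' rule in odds form gives O(A|E) = O(A)·[P(E|A)/P(E|¬A)], hence O(A) = O(A|E)/LR.
Posterior odds = 0.909/(1−0.909) = 9.9890. LR = 0.55/0.06 = 9.1667.
Prior odds = 9.9890/9.1667 = 1.0897, so P(A) = 1.0897/(1+1.0897) ≈ 0.52.

P(A) = 0.52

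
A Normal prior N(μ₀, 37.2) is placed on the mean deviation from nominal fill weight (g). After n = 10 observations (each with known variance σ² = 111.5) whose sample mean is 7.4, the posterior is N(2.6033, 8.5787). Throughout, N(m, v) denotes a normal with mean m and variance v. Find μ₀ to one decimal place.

With known observation variance, the Normal–Normal posterior has precision τ_n = τ₀ + n/σ² and mean μ_n = (τ₀μ₀ + (n/σ²)x̄)/τ_n.
Here τ₀ = 1/37.2 = 0.026882 and τ_data = 10/111.5 = 0.089686, so τ_n = 0.116568.
Rearranging for μ₀: μ₀ = (μ_n·τ_n − τ_data·x̄)/τ₀ = (2.6033·0.116568 − 0.089686·7.4) / 0.026882 = -0.360215/0.026882 ≈ -13.4.

μ₀ = -13.4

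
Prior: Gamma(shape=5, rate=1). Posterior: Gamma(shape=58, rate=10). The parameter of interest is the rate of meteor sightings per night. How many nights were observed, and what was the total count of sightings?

Gamma–Poisson conjugacy: posterior shape = α + Σxᵢ, posterior rate = β + n.
Matching: Σxᵢ = 58 − 5 = 53 and n = 10 − 1 = 9.

n = 9 nights with total 53 sightings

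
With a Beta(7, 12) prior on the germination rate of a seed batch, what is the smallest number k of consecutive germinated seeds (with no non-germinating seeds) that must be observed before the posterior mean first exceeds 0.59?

k = 11

After k germinated seeds and 0 non-germinating seeds the posterior is Beta(7+k, 12), with mean (7+k)/(7+12+k).
Set (7+k)/(19+k) > 0.59 and solve: k > (0.59·19 − 7)/(1 − 0.59) = 10.268.
The smallest integer exceeding 10.268 is 11, and checking k=11: (18)/(30) = 0.6000 > 0.59.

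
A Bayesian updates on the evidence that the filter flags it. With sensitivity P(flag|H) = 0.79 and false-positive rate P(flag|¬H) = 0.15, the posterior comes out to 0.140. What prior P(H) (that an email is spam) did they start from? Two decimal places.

Bayes' rule in odds form gives O(H|E) = O(H)·[P(E|H)/P(E|¬H)], hence O(H) = O(H|E)/LR.
Posterior odds = 0.140/(1−0.140) = 0.1628. LR = 0.79/0.15 = 5.2667.
Prior odds = 0.1628/5.2667 = 0.0309, so P(H) = 0.0309/(1+0.0309) ≈ 0.03.

P(H) = 0.03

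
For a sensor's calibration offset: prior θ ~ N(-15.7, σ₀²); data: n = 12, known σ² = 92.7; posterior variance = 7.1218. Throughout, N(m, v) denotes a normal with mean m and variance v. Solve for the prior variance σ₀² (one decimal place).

Posterior precision equals prior precision plus data precision: 1/σ_n² = 1/σ₀² + n/σ².
So 1/σ₀² = 1/7.1218 − 12/92.7 = 0.140414 − 0.129450 = 0.010964.
Hence σ₀² = 1/0.010964 ≈ 91.2.

σ₀² = 91.2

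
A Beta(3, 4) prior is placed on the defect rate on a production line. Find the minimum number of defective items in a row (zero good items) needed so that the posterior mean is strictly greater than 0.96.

After k defective items and 0 good items the posterior is Beta(3+k, 4), with mean (3+k)/(3+4+k).
Set (3+k)/(7+k) > 0.96 and solve: k > (0.96·7 − 3)/(1 − 0.96) = 93.000.
The smallest integer exceeding 93.000 is 94.

k = 94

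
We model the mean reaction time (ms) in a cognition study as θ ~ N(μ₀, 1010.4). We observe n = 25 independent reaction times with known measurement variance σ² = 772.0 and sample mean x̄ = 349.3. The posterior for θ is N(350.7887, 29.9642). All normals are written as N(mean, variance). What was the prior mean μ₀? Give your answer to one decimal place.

μ₀ = 399.5

With known observation variance, the Normal–Normal posterior has precision τ_n = τ₀ + n/σ² and mean μ_n = (τ₀μ₀ + (n/σ²)x̄)/τ_n.
Here τ₀ = 1/1010.4 = 0.000990 and τ_data = 25/772.0 = 0.032383, so τ_n = 0.033373.
Rearranging for μ₀: μ₀ = (μ_n·τ_n − τ_data·x̄)/τ₀ = (350.7887·0.033373 − 0.032383·349.3) / 0.000990 = 0.395489/0.000990 ≈ 399.5.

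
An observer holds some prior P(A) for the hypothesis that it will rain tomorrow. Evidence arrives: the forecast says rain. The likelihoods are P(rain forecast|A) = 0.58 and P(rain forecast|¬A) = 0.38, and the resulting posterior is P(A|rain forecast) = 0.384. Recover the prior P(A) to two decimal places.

P(A) = 0.29

Bayes' rule in odds form gives O(A|E) = O(A)·[P(E|A)/P(E|¬A)], hence O(A) = O(A|E)/LR.
Posterior odds = 0.384/(1−0.384) = 0.6234. LR = 0.58/0.38 = 1.5263.
Prior odds = 0.6234/1.5263 = 0.4084, so P(A) = 0.4084/(1+0.4084) ≈ 0.29.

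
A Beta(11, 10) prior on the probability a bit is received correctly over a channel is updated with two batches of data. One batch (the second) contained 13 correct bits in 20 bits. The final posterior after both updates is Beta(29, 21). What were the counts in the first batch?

5 correct bits and 4 errors

Sequential conjugate updates are equivalent to a single update on the pooled data, so total successes = posterior α − prior α and total failures = posterior β − prior β.
Total across both batches: 29−11=18 correct bits, 21−10=11 errors.
Subtract the second batch: 18−13=5 correct bits and 11−7=4 errors.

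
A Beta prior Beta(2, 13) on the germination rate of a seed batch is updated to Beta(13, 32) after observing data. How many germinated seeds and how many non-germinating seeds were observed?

11 germinated seeds and 19 non-germinating seeds

Beta is conjugate to the binomial likelihood: posterior = Beta(α+s, β+f).
Match parameters: s=13−2=11, f=32−13=19.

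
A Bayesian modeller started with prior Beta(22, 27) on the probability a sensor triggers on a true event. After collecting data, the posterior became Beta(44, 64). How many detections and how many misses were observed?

A Beta(α, β) prior with s successes and f failures in binomial data gives a Beta(α+s, β+f) posterior.
So s = 44 − 22 = 22 and f = 64 − 27 = 37.

22 detections and 37 misses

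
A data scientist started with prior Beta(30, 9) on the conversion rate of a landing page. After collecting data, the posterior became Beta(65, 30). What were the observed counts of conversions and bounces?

Under Beta–binomial conjugacy the posterior parameters are (a+s, b+f).
Match parameters: s=65−30=35, f=30−9=21.

35 conversions and 21 bounces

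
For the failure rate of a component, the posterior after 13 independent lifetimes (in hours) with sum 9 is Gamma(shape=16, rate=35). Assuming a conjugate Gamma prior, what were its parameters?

Gamma(shape=3, rate=26)

For an exponential likelihood with a Gamma(α, β) prior on the rate, n observations with total T give posterior Gamma(α+n, β+T).
So α = 16 − 13 = 3 and β = 35 − 9 = 26.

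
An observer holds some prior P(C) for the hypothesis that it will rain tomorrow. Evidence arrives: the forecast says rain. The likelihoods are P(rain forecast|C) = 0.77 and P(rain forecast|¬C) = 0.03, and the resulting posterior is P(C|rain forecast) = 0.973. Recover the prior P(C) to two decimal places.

P(C) = 0.58

In odds form, posterior odds = prior odds × likelihood ratio, so prior odds = posterior odds ÷ LR.
Posterior odds = 0.973/(1−0.973) = 36.0370. LR = 0.77/0.03 = 25.6667.
Prior odds = 36.0370/25.6667 = 1.4040, so P(C) = 1.4040/(1+1.4040) ≈ 0.58.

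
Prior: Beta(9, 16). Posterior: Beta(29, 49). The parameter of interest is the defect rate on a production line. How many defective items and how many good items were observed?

20 defective items and 33 good items

Beta is conjugate to the binomial likelihood: posterior = Beta(α+s, β+f).
Match parameters: s=29−9=20, f=49−16=33.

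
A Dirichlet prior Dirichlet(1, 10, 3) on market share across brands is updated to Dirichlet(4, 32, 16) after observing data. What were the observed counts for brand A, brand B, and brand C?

counts (3, 22, 13)

For a Dirichlet(α) prior with multinomial counts c, the posterior is Dirichlet(α + c) componentwise.
Counts are posterior − prior componentwise: 4−1=3, 32−10=22, 16−3=13.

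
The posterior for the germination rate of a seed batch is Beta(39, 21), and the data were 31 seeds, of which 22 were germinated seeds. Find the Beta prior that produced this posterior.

Beta is conjugate to the binomial likelihood: posterior = Beta(α+s, β+f).
Subtract the data counts: 39−22=17, 21−9=12.

Beta(17, 12)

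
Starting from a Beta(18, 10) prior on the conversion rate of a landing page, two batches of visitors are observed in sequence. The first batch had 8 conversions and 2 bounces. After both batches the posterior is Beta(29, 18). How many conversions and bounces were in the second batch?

3 conversions and 6 bounces

Because Beta–binomial updating is additive in the counts, the combined data contributed (α_post−α_prior, β_post−β_prior) successes and failures.
Total across both batches: 29−18=11 conversions, 18−10=8 bounces.
Subtract the first batch: 11−8=3 conversions and 8−2=6 bounces.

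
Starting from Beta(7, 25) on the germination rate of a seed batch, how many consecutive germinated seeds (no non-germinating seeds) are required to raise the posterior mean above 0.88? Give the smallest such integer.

k = 177

After k germinated seeds and 0 non-germinating seeds the posterior is Beta(7+k, 25), with mean (7+k)/(7+25+k).
Set (7+k)/(32+k) > 0.88 and solve: k > (0.88·32 − 7)/(1 − 0.88) = 176.333.
The smallest integer exceeding 176.333 is 177.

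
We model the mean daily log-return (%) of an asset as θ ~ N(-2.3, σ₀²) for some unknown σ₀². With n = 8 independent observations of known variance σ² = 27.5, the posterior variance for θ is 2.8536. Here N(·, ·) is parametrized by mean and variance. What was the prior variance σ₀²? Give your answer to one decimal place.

Posterior precision equals prior precision plus data precision: 1/σ_n² = 1/σ₀² + n/σ².
So 1/σ₀² = 1/2.8536 − 8/27.5 = 0.350435 − 0.290909 = 0.059526.
Hence σ₀² = 1/0.059526 ≈ 16.8.

σ₀² = 16.8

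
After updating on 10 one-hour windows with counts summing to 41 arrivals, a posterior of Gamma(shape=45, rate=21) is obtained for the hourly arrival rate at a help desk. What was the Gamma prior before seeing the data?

Gamma(shape=4, rate=11)

A Gamma(α, β) prior (rate parametrization) on a Poisson rate with n observations summing to S gives posterior Gamma(α+S, β+n).
So α = 45 − 41 = 4 and β = 21 − 10 = 11.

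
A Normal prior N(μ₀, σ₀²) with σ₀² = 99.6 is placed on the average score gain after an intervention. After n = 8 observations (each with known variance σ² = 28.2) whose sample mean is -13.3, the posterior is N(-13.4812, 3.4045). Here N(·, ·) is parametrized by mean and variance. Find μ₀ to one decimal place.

μ₀ = -18.6

The posterior mean is a precision-weighted average: μ_n = (τ₀μ₀ + τ_data·x̄)/(τ₀+τ_data), with τ₀=1/σ₀² and τ_data=n/σ².
Here τ₀ = 1/99.6 = 0.010040 and τ_data = 8/28.2 = 0.283688, so τ_n = 0.293728.
Rearranging for μ₀: μ₀ = (μ_n·τ_n − τ_data·x̄)/τ₀ = (-13.4812·0.293728 − 0.283688·-13.3) / 0.010040 = -0.186756/0.010040 ≈ -18.6.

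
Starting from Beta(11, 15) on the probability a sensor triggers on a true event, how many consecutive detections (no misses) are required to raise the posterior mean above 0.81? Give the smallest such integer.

After k detections and 0 misses the posterior is Beta(11+k, 15), with mean (11+k)/(11+15+k).
Set (11+k)/(26+k) > 0.81 and solve: k > (0.81·26 − 11)/(1 − 0.81) = 52.947.
The smallest integer exceeding 52.947 is 53.

k = 53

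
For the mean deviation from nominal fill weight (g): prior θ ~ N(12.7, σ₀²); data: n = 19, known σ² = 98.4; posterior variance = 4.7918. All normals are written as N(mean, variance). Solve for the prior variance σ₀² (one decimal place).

Posterior precision equals prior precision plus data precision: 1/σ_n² = 1/σ₀² + n/σ².
So 1/σ₀² = 1/4.7918 − 19/98.4 = 0.208690 − 0.193089 = 0.015601.
Hence σ₀² = 1/0.015601 ≈ 64.1.

σ₀² = 64.1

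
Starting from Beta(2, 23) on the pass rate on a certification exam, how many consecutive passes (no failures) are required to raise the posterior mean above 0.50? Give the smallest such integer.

After k passes and 0 failures the posterior is Beta(2+k, 23), with mean (2+k)/(2+23+k).
Set (2+k)/(25+k) > 0.50 and solve: k > (0.50·25 − 2)/(1 − 0.50) = 21.000.
The smallest integer exceeding 21.000 is 22.

k = 22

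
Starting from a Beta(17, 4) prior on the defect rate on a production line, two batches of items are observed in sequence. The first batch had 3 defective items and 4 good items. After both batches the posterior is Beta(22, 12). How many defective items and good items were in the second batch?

2 defective items and 4 good items

Sequential conjugate updates are equivalent to a single update on the pooled data, so total successes = posterior α − prior α and total failures = posterior β − prior β.
Total across both batches: 22−17=5 defective items, 12−4=8 good items.
Subtract the first batch: 5−3=2 defective items and 8−4=4 good items.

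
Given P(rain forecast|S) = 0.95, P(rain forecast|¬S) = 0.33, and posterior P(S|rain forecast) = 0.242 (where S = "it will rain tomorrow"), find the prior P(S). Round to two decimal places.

P(S) = 0.10

Bayes' rule in odds form gives O(S|E) = O(S)·[P(E|S)/P(E|¬S)], hence O(S) = O(S|E)/LR.
Posterior odds = 0.242/(1−0.242) = 0.3193. LR = 0.95/0.33 = 2.8788.
Prior odds = 0.3193/2.8788 = 0.1109, so P(S) = 0.1109/(1+0.1109) ≈ 0.10.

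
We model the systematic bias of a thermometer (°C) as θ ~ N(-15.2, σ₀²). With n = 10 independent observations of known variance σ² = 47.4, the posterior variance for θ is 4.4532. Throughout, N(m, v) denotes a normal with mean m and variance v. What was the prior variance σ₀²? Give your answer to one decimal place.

σ₀² = 73.6

For the Normal–Normal model with known σ², precisions add: τ_n = τ₀ + n/σ².
So 1/σ₀² = 1/4.4532 − 10/47.4 = 0.224558 − 0.210970 = 0.013588.
Hence σ₀² = 1/0.013588 ≈ 73.6.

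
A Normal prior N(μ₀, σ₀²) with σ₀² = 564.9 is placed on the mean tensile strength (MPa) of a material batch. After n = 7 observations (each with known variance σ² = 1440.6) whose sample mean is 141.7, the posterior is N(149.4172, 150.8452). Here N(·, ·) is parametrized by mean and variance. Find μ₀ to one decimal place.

With known observation variance, the Normal–Normal posterior has precision τ_n = τ₀ + n/σ² and mean μ_n = (τ₀μ₀ + (n/σ²)x̄)/τ_n.
Here τ₀ = 1/564.9 = 0.001770 and τ_data = 7/1440.6 = 0.004859, so τ_n = 0.006629.
Rearranging for μ₀: μ₀ = (μ_n·τ_n − τ_data·x̄)/τ₀ = (149.4172·0.006629 − 0.004859·141.7) / 0.001770 = 0.301966/0.001770 ≈ 170.6.

μ₀ = 170.6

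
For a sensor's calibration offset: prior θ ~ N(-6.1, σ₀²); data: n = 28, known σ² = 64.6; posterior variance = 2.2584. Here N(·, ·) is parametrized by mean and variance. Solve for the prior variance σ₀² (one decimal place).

For the Normal–Normal model with known σ², precisions add: τ_n = τ₀ + n/σ².
So 1/σ₀² = 1/2.2584 − 28/64.6 = 0.442791 − 0.433437 = 0.009354.
Hence σ₀² = 1/0.009354 ≈ 106.9.

σ₀² = 106.9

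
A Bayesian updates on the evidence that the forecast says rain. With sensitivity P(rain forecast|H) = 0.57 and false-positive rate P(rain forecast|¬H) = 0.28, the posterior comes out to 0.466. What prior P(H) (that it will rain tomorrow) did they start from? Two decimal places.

In odds form, posterior odds = prior odds × likelihood ratio, so prior odds = posterior odds ÷ LR.
Posterior odds = 0.466/(1−0.466) = 0.8727. LR = 0.57/0.28 = 2.0357.
Prior odds = 0.8727/2.0357 = 0.4287, so P(H) = 0.4287/(1+0.4287) ≈ 0.30.

P(H) = 0.30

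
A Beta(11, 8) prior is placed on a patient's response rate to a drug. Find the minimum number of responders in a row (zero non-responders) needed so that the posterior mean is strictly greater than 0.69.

After k responders and 0 non-responders the posterior is Beta(11+k, 8), with mean (11+k)/(11+8+k).
Set (11+k)/(19+k) > 0.69 and solve: k > (0.69·19 − 11)/(1 − 0.69) = 6.806.
The smallest integer exceeding 6.806 is 7, and checking k=7: (18)/(26) = 0.6923 > 0.69.

k = 7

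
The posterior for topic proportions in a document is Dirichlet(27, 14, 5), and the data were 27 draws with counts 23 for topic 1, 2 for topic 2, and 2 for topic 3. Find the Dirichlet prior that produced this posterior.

Dirichlet(4, 12, 3)

For a Dirichlet(α) prior with multinomial counts c, the posterior is Dirichlet(α + c) componentwise.
Subtract each count from the matching posterior parameter: 27−23=4, 14−2=12, 5−2=3.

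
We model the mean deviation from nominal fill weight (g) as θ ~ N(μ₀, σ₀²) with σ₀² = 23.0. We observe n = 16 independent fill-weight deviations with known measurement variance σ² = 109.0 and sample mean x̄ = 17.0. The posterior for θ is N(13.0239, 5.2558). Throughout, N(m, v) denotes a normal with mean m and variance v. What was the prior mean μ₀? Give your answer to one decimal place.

With known observation variance, the Normal–Normal posterior has precision τ_n = τ₀ + n/σ² and mean μ_n = (τ₀μ₀ + (n/σ²)x̄)/τ_n.
Here τ₀ = 1/23.0 = 0.043478 and τ_data = 16/109.0 = 0.146789, so τ_n = 0.190267.
Rearranging for μ₀: μ₀ = (μ_n·τ_n − τ_data·x̄)/τ₀ = (13.0239·0.190267 − 0.146789·17.0) / 0.043478 = -0.017395/0.043478 ≈ -0.4.

μ₀ = -0.4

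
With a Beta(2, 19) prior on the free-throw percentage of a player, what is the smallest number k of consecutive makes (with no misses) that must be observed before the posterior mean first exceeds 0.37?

After k makes and 0 misses the posterior is Beta(2+k, 19), with mean (2+k)/(2+19+k).
Set (2+k)/(21+k) > 0.37 and solve: k > (0.37·21 − 2)/(1 − 0.37) = 9.159.
The smallest integer exceeding 9.159 is 10.

k = 10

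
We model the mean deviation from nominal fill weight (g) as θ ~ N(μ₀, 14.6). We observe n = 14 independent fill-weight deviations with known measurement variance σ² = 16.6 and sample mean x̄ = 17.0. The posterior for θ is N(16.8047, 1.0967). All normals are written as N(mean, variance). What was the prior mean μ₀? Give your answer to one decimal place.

μ₀ = 14.4

With known observation variance, the Normal–Normal posterior has precision τ_n = τ₀ + n/σ² and mean μ_n = (τ₀μ₀ + (n/σ²)x̄)/τ_n.
Here τ₀ = 1/14.6 = 0.068493 and τ_data = 14/16.6 = 0.843373, so τ_n = 0.911866.
Rearranging for μ₀: μ₀ = (μ_n·τ_n − τ_data·x̄)/τ₀ = (16.8047·0.911866 − 0.843373·17.0) / 0.068493 = 0.986294/0.068493 ≈ 14.4.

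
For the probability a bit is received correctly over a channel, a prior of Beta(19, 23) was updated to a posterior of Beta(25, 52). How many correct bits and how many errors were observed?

6 correct bits and 29 errors

A Beta(a, b) prior with s successes and f failures in binomial data gives a Beta(a+s, b+f) posterior.
So s = 25 − 19 = 6 and f = 52 − 23 = 29.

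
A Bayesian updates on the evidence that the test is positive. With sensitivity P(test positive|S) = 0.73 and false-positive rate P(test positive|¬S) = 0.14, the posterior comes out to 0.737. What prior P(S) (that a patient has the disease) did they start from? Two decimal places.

In odds form, posterior odds = prior odds × likelihood ratio, so prior odds = posterior odds ÷ LR.
Posterior odds = 0.737/(1−0.737) = 2.8023. LR = 0.73/0.14 = 5.2143.
Prior odds = 2.8023/5.2143 = 0.5374, so P(S) = 0.5374/(1+0.5374) ≈ 0.35.

P(S) = 0.35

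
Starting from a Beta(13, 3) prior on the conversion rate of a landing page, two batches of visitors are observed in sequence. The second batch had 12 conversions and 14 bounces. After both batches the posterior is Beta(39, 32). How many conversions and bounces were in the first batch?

14 conversions and 15 bounces

Because Beta–binomial updating is additive in the counts, the combined data contributed (α_post−α_prior, β_post−β_prior) successes and failures.
Total across both batches: 39−13=26 conversions, 32−3=29 bounces.
Subtract the second batch: 26−12=14 conversions and 29−14=15 bounces.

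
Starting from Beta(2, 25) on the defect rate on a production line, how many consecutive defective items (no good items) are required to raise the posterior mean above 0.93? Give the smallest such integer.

After k defective items and 0 good items the posterior is Beta(2+k, 25), with mean (2+k)/(2+25+k).
Set (2+k)/(27+k) > 0.93 and solve: k > (0.93·27 − 2)/(1 − 0.93) = 330.143.
The smallest integer exceeding 330.143 is 331, and checking k=331: (333)/(358) = 0.9302 > 0.93.

k = 331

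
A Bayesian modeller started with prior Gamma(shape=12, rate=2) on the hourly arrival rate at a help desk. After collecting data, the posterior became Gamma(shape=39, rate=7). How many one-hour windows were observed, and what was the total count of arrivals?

n = 5 one-hour windows with total 27 arrivals

A Gamma(α, β) prior (rate parametrization) on a Poisson rate with n observations summing to S gives posterior Gamma(α+S, β+n).
Matching: Σxᵢ = 39 − 12 = 27 and n = 7 − 2 = 5.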